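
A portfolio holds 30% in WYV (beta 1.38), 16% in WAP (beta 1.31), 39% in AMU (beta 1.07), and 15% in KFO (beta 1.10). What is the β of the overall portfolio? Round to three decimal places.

β_P = Σ w_i β_i = 0.30×1.38 + 0.16×1.31 + 0.39×1.07 + 0.15×1.10 = 1.2059

1.206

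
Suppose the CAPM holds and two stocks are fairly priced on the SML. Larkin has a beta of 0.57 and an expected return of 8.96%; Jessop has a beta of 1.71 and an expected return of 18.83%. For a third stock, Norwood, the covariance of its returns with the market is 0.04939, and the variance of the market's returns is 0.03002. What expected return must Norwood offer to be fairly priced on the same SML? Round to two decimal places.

18.27%

MRP = (18.83% − 8.96%) / (1.71 − 0.57) = 8.6579%
R_f = 8.96% − 0.57 × 8.6579% = 4.0250%
β_Norwood = Cov / Var(R_m) = 0.04939 / 0.03002 = 1.6452
E(R_Norwood) = R_f + β × MRP = 4.0250% + 1.6452 × 8.6579% = 18.27%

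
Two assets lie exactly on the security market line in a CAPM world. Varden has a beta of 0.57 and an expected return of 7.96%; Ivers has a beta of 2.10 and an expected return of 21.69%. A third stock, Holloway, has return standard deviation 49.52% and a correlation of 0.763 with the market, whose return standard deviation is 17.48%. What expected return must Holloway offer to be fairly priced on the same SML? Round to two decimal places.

22.24%

MRP = (21.69% − 7.96%) / (2.10 − 0.57) = 8.9739%
R_f = 7.96% − 0.57 × 8.9739% = 2.8449%
β_Holloway = ρ·σ_i/σ_m = 0.763 × 49.52 / 17.48 = 2.1615
E(R_Holloway) = R_f + β × MRP = 2.8449% + 2.1615 × 8.9739% = 22.24%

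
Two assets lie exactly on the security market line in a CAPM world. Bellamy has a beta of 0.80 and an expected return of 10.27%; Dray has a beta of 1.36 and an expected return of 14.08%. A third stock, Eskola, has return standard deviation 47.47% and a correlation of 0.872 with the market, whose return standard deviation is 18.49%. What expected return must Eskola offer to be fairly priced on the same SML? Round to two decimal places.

MRP = (14.08% − 10.27%) / (1.36 − 0.80) = 6.8036%
R_f = 10.27% − 0.80 × 6.8036% = 4.8271%
β_Eskola = ρ·σ_i/σ_m = 0.872 × 47.47 / 18.49 = 2.2387
E(R_Eskola) = R_f + β × MRP = 4.8271% + 2.2387 × 6.8036% = 20.06%

20.06%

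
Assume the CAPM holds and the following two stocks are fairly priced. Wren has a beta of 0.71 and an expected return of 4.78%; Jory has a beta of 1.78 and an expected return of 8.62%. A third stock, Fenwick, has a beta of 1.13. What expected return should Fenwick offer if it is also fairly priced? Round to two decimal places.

MRP (SML slope) = (8.62% − 4.78%) / (1.78 − 0.71) = 3.84% / 1.07 = 3.5888%
R_f (intercept) = 4.78% − 0.71 × 3.5888% = 2.2320%
E(R_Fenwick) = R_f + β × MRP = 2.2320% + 1.13 × 3.5888% = 6.29%

6.29%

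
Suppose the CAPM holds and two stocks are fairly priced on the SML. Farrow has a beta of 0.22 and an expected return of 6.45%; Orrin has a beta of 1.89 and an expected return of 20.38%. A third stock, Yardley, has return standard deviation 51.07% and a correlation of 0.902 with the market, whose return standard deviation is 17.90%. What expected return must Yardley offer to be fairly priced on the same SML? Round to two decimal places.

MRP = (20.38% − 6.45%) / (1.89 − 0.22) = 8.3413%
R_f = 6.45% − 0.22 × 8.3413% = 4.6149%
β_Yardley = ρ·σ_i/σ_m = 0.902 × 51.07 / 17.90 = 2.5735
E(R_Yardley) = R_f + β × MRP = 4.6149% + 2.5735 × 8.3413% = 26.08%

26.08%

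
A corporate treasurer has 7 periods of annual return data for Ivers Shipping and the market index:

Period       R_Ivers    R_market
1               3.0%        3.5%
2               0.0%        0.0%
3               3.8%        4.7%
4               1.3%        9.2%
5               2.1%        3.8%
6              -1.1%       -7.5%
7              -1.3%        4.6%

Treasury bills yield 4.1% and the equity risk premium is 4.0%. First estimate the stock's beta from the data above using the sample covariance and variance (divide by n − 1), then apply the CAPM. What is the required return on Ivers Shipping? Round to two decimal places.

4.84%

Mean R_i = (3.0 + 0.0 + 3.8 + 1.3 + 2.1 − 1.1 − 1.3) / 7 = 1.1143%
Mean R_m = (3.5 + 0.0 + 4.7 + 9.2 + 3.8 − 7.5 + 4.6) / 7 = 2.6143%
Σ(R_i − R̄_i)(R_m − R̄_m) = 30.1786  ⇒  Cov = 30.1786 / 6 = 5.0298
Σ(R_m − R̄_m)² = 162.9886  ⇒  Var(R_m) = 162.9886 / 6 = 27.1648
β = Cov / Var(R_m) = 5.0298 / 27.1648 = 0.1852
E(R) = R_f + β × MRP = 4.1% + 0.1852 × 4.0% = 4.84%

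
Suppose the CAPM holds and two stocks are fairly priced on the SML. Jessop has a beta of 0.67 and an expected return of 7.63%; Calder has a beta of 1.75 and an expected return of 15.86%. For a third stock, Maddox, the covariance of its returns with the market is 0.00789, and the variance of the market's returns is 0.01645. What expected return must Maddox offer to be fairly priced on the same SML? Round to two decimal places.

6.18%

MRP = (15.86% − 7.63%) / (1.75 − 0.67) = 7.6204%
R_f = 7.63% − 0.67 × 7.6204% = 2.5243%
β_Maddox = Cov / Var(R_m) = 0.00789 / 0.01645 = 0.4796
E(R_Maddox) = R_f + β × MRP = 2.5243% + 0.4796 × 7.6204% = 6.18%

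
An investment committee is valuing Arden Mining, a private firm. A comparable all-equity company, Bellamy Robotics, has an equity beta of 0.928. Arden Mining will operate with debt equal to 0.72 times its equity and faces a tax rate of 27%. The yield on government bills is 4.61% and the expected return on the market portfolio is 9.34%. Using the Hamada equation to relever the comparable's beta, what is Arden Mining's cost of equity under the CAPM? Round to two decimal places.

11.31%

β_L = β_U × [1 + (1 − t)(D/E)] = 0.928 × [1 + (1 − 0.27) × 0.72]
    = 0.928 × [1 + 0.73 × 0.72] = 0.928 × 1.5256 = 1.4158
MRP = 9.34% − 4.61% = 4.73%
E(R) = R_f + β_L × MRP = 4.61% + 1.4158 × 4.73% = 11.31%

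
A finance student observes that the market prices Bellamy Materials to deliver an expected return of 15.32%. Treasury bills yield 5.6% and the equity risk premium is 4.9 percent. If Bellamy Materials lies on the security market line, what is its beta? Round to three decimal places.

β = (E(R) − R_f) / MRP = (15.32% − 5.6%) / 4.9% = 9.72% / 4.9% = 1.984

1.984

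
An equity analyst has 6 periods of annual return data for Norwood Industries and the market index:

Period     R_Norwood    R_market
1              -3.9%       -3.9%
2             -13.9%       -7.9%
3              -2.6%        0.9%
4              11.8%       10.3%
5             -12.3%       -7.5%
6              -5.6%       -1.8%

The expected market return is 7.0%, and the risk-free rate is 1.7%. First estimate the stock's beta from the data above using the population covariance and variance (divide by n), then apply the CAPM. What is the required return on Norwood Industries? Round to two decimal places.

8.75%

Mean R_i = (-3.9 − 13.9 − 2.6 + 11.8 − 12.3 − 5.6) / 6 = -4.4167%
Mean R_m = (-3.9 − 7.9 + 0.9 + 10.3 − 7.5 − 1.8) / 6 = -1.6500%
Σ(R_i − R̄_i)(R_m − R̄_m) = 302.8250  ⇒  Cov = 302.8250 / 6 = 50.4708
Σ(R_m − R̄_m)² = 227.6750  ⇒  Var(R_m) = 227.6750 / 6 = 37.9458
β = Cov / Var(R_m) = 50.4708 / 37.9458 = 1.3301
MRP = 7.0% − 1.7% = 5.30%
E(R) = R_f + β × MRP = 1.7% + 1.3301 × 5.3% = 8.75%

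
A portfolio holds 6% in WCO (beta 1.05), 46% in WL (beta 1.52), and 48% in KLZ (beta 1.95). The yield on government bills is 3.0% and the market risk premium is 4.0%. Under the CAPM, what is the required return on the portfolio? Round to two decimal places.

β_P = Σ w_i β_i = 0.06×1.05 + 0.46×1.52 + 0.48×1.95 = 1.6982
E(R_P) = R_f + β_P × MRP = 3.0% + 1.6982 × 4.0% = 9.79%

9.79%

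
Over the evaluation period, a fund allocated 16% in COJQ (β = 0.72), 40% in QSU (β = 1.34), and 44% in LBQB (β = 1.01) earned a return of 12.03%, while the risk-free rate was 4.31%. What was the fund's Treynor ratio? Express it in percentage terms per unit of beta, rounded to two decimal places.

β_P = 0.16×0.72 + 0.40×1.34 + 0.44×1.01 = 1.0956
Treynor = (R_P − R_f) / β_P = (12.03% − 4.31%) / 1.0956 = 7.72% / 1.0956 = 7.05%

7.05%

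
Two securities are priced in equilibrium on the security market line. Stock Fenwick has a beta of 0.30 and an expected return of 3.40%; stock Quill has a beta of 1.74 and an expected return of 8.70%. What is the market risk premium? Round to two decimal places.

Both satisfy E(R) = R_f + β·MRP, so the slope of the SML is
MRP = (8.70% − 3.40%) / (1.74 − 0.30) = 5.30% / 1.44 = 3.6806%

3.68%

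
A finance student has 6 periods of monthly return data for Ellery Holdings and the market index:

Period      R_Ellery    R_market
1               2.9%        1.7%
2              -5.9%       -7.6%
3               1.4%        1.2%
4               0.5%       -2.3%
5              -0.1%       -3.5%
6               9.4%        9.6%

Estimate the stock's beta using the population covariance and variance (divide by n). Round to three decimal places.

0.828

Mean R_i = (2.9 − 5.9 + 1.4 + 0.5 − 0.1 + 9.4) / 6 = 1.3667%
Mean R_m = (1.7 − 7.6 + 1.2 − 2.3 − 3.5 + 9.6) / 6 = -0.1500%
Σ(R_i − R̄_i)(R_m − R̄_m) = 142.1200  ⇒  Cov = 142.1200 / 6 = 23.6867
Σ(R_m − R̄_m)² = 171.6550  ⇒  Var(R_m) = 171.6550 / 6 = 28.6092
β = Cov / Var(R_m) = 23.6867 / 28.6092 = 0.8279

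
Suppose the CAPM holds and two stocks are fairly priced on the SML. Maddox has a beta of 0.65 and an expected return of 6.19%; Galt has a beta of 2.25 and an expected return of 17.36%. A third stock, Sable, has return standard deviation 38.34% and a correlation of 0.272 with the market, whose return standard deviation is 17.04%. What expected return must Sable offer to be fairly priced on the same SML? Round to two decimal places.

5.92%

MRP = (17.36% − 6.19%) / (2.25 − 0.65) = 6.9813%
R_f = 6.19% − 0.65 × 6.9813% = 1.6522%
β_Sable = ρ·σ_i/σ_m = 0.272 × 38.34 / 17.04 = 0.6120
E(R_Sable) = R_f + β × MRP = 1.6522% + 0.6120 × 6.9813% = 5.92%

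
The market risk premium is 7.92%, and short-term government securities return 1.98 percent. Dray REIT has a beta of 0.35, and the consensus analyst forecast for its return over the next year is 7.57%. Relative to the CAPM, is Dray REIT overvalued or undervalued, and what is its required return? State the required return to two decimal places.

Required return = R_f + β·MRP = 1.98% + 0.35 × 7.92% = 4.75%
Forecast 7.57% > required 4.75% → the stock plots above the SML → undervalued.

Undervalued; required return 4.75%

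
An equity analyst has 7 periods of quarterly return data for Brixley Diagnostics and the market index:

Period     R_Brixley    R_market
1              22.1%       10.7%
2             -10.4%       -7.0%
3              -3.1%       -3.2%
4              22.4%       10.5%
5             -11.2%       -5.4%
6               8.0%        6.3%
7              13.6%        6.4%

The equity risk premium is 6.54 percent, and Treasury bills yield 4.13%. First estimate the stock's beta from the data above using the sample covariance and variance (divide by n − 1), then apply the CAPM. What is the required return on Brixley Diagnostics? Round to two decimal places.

Mean R_i = (22.1 − 10.4 − 3.1 + 22.4 − 11.2 + 8.0 + 13.6) / 7 = 5.9143%
Mean R_m = (10.7 − 7.0 − 3.2 + 10.5 − 5.4 + 6.3 + 6.4) / 7 = 2.6143%
Σ(R_i − R̄_i)(R_m − R̄_m) = 644.0786  ⇒  Cov = 644.0786 / 6 = 107.3464
Σ(R_m − R̄_m)² = 345.9486  ⇒  Var(R_m) = 345.9486 / 6 = 57.6581
β = Cov / Var(R_m) = 107.3464 / 57.6581 = 1.8618
E(R) = R_f + β × MRP = 4.13% + 1.8618 × 6.54% = 16.31%

16.31%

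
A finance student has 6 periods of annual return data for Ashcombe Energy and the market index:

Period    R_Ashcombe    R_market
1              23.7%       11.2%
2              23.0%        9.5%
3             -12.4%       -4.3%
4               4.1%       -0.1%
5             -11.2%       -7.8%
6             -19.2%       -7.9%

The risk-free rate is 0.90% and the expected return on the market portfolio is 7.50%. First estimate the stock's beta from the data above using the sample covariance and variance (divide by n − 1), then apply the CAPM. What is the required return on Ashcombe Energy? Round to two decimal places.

Mean R_i = (23.7 + 23.0 − 12.4 + 4.1 − 11.2 − 19.2) / 6 = 1.3333%
Mean R_m = (11.2 + 9.5 − 4.3 − 0.1 − 7.8 − 7.9) / 6 = 0.1000%
Σ(R_i − R̄_i)(R_m − R̄_m) = 775.0900  ⇒  Cov = 775.0900 / 5 = 155.0180
Σ(R_m − R̄_m)² = 357.3800  ⇒  Var(R_m) = 357.3800 / 5 = 71.4760
β = Cov / Var(R_m) = 155.0180 / 71.4760 = 2.1688
MRP = 7.50% − 0.90% = 6.60%
E(R) = R_f + β × MRP = 0.90% + 2.1688 × 6.60% = 15.21%

15.21%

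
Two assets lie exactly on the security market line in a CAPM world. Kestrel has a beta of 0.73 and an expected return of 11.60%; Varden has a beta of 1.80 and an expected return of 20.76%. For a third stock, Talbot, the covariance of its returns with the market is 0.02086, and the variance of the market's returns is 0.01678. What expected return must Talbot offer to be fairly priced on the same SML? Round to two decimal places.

MRP = (20.76% − 11.60%) / (1.80 − 0.73) = 8.5607%
R_f = 11.60% − 0.73 × 8.5607% = 5.3507%
β_Talbot = Cov / Var(R_m) = 0.02086 / 0.01678 = 1.2431
E(R_Talbot) = R_f + β × MRP = 5.3507% + 1.2431 × 8.5607% = 15.99%

15.99%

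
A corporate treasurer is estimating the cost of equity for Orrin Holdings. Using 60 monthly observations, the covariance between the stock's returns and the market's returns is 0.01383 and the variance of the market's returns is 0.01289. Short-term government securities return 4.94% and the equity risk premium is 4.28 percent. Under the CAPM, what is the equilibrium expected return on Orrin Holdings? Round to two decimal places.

9.53%

β = Cov(R_i, R_m) / Var(R_m) = 0.01383 / 0.01289 = 1.0729
E(R) = R_f + β × MRP = 4.94% + 1.0729 × 4.28% = 9.53%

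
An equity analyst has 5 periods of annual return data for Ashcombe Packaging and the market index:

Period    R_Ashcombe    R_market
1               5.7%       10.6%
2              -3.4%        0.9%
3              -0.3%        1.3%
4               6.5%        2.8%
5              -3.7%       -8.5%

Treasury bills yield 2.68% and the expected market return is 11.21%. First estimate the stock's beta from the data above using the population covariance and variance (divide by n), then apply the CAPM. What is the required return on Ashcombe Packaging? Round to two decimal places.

Mean R_i = (5.7 − 3.4 − 0.3 + 6.5 − 3.7) / 5 = 0.9600%
Mean R_m = (10.6 + 0.9 + 1.3 + 2.8 − 8.5) / 5 = 1.4200%
Σ(R_i − R̄_i)(R_m − R̄_m) = 99.8040  ⇒  Cov = 99.8040 / 5 = 19.9608
Σ(R_m − R̄_m)² = 184.8680  ⇒  Var(R_m) = 184.8680 / 5 = 36.9736
β = Cov / Var(R_m) = 19.9608 / 36.9736 = 0.5399
MRP = 11.21% − 2.68% = 8.53%
E(R) = R_f + β × MRP = 2.68% + 0.5399 × 8.53% = 7.29%

7.29%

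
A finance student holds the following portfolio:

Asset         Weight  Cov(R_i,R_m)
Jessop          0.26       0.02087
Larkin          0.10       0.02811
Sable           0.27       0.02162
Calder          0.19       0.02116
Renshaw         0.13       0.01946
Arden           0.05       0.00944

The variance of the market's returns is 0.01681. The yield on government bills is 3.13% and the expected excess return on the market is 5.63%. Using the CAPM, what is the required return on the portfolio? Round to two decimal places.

10.20%

β_Jessop = 0.02087 / 0.01681 = 1.2415
β_Larkin = 0.02811 / 0.01681 = 1.6722
β_Sable = 0.02162 / 0.01681 = 1.2861
β_Calder = 0.02116 / 0.01681 = 1.2588
β_Renshaw = 0.01946 / 0.01681 = 1.1576
β_Arden = 0.00944 / 0.01681 = 0.5616
β_P = Σ w_i β_i = 0.26×1.2415 + 0.10×1.6722 + 0.27×1.2861 + 0.19×1.2588 + 0.13×1.1576 + 0.05×0.5616 = 1.2550
E(R_P) = R_f + β_P × MRP = 3.13% + 1.2550 × 5.63% = 10.20%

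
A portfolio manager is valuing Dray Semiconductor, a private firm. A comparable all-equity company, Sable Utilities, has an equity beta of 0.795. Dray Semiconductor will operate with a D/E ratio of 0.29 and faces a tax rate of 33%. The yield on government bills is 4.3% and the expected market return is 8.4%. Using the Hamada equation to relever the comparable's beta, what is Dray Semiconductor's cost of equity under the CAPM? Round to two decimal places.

8.19%

β_L = β_U × [1 + (1 − t)(D/E)] = 0.795 × [1 + (1 − 0.33) × 0.29]
    = 0.795 × [1 + 0.67 × 0.29] = 0.795 × 1.1943 = 0.9495
MRP = 8.4% − 4.3% = 4.10%
E(R) = R_f + β_L × MRP = 4.3% + 0.9495 × 4.1% = 8.19%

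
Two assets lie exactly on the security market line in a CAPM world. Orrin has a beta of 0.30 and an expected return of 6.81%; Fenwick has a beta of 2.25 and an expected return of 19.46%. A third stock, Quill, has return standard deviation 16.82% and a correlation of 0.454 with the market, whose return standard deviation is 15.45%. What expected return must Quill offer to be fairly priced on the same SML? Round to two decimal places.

MRP = (19.46% − 6.81%) / (2.25 − 0.30) = 6.4872%
R_f = 6.81% − 0.30 × 6.4872% = 4.8638%
β_Quill = ρ·σ_i/σ_m = 0.454 × 16.82 / 15.45 = 0.4943
E(R_Quill) = R_f + β × MRP = 4.8638% + 0.4943 × 6.4872% = 8.07%

8.07%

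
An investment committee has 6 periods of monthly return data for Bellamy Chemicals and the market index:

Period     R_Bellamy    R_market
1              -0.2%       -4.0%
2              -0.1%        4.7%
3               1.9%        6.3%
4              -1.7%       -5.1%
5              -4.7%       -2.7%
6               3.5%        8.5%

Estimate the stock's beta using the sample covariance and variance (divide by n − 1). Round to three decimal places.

0.375

Mean R_i = (-0.2 − 0.1 + 1.9 − 1.7 − 4.7 + 3.5) / 6 = -0.2167%
Mean R_m = (-4.0 + 4.7 + 6.3 − 5.1 − 2.7 + 8.5) / 6 = 1.2833%
Σ(R_i − R̄_i)(R_m − R̄_m) = 65.0783  ⇒  Cov = 65.0783 / 5 = 13.0157
Σ(R_m − R̄_m)² = 173.4483  ⇒  Var(R_m) = 173.4483 / 5 = 34.6897
β = Cov / Var(R_m) = 13.0157 / 34.6897 = 0.3752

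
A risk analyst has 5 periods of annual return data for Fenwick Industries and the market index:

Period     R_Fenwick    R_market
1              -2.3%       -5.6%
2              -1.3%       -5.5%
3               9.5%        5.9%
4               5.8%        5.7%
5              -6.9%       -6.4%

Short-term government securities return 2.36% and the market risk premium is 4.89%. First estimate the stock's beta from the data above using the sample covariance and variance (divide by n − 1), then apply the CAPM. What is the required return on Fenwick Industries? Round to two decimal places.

7.13%

Mean R_i = (-2.3 − 1.3 + 9.5 + 5.8 − 6.9) / 5 = 0.9600%
Mean R_m = (-5.6 − 5.5 + 5.9 + 5.7 − 6.4) / 5 = -1.1800%
Σ(R_i − R̄_i)(R_m − R̄_m) = 158.9640  ⇒  Cov = 158.9640 / 4 = 39.7410
Σ(R_m − R̄_m)² = 162.9080  ⇒  Var(R_m) = 162.9080 / 4 = 40.7270
β = Cov / Var(R_m) = 39.7410 / 40.7270 = 0.9758
E(R) = R_f + β × MRP = 2.36% + 0.9758 × 4.89% = 7.13%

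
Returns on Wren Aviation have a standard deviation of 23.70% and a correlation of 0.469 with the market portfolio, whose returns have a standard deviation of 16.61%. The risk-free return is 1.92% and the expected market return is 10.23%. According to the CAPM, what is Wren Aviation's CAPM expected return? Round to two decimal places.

β = ρ × σ_i / σ_m = 0.469 × 23.70% / 16.61% = 0.6692
MRP = 10.23% − 1.92% = 8.31%
E(R) = 1.92% + 0.6692 × 8.31% = 7.48%

7.48%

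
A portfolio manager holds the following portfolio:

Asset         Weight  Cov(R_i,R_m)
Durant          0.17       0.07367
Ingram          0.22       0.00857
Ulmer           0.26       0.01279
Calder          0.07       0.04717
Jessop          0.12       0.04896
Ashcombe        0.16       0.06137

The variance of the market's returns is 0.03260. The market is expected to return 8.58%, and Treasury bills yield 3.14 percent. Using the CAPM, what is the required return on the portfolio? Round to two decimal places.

9.27%

β_Durant = 0.07367 / 0.03260 = 2.2598
β_Ingram = 0.00857 / 0.03260 = 0.2629
β_Ulmer = 0.01279 / 0.03260 = 0.3923
β_Calder = 0.04717 / 0.03260 = 1.4469
β_Jessop = 0.04896 / 0.03260 = 1.5018
β_Ashcombe = 0.06137 / 0.03260 = 1.8825
β_P = Σ w_i β_i = 0.17×2.2598 + 0.22×0.2629 + 0.26×0.3923 + 0.07×1.4469 + 0.12×1.5018 + 0.16×1.8825 = 1.1267
MRP = 8.58% − 3.14% = 5.44%
E(R_P) = R_f + β_P × MRP = 3.14% + 1.1267 × 5.44% = 9.27%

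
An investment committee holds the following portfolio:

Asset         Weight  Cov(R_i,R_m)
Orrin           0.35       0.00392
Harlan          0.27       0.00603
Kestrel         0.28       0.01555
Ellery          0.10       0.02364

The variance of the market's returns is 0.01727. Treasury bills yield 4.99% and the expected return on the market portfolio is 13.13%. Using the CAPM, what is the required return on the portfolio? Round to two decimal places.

9.57%

β_Orrin = 0.00392 / 0.01727 = 0.2270
β_Harlan = 0.00603 / 0.01727 = 0.3492
β_Kestrel = 0.01555 / 0.01727 = 0.9004
β_Ellery = 0.02364 / 0.01727 = 1.3688
β_P = Σ w_i β_i = 0.35×0.2270 + 0.27×0.3492 + 0.28×0.9004 + 0.10×1.3688 = 0.5627
MRP = 13.13% − 4.99% = 8.14%
E(R_P) = R_f + β_P × MRP = 4.99% + 0.5627 × 8.14% = 9.57%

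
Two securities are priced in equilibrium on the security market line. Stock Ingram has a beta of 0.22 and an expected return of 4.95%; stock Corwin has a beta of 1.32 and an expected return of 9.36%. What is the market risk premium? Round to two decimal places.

4.01%

Both satisfy E(R) = R_f + β·MRP, so the slope of the SML is
MRP = (9.36% − 4.95%) / (1.32 − 0.22) = 4.41% / 1.10 = 4.0091%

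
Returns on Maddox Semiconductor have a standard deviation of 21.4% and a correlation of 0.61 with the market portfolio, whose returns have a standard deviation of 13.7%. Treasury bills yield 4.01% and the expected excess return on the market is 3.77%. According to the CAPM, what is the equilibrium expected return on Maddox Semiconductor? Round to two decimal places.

7.60%

β = ρ × σ_i / σ_m = 0.61 × 21.4% / 13.7% = 0.9528
E(R) = 4.01% + 0.9528 × 3.77% = 7.60%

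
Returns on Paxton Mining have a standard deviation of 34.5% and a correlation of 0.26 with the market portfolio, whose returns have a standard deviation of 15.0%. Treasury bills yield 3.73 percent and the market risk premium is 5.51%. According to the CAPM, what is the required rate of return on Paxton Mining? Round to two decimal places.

β = ρ × σ_i / σ_m = 0.26 × 34.5% / 15.0% = 0.5980
E(R) = 3.73% + 0.5980 × 5.51% = 7.02%

7.02%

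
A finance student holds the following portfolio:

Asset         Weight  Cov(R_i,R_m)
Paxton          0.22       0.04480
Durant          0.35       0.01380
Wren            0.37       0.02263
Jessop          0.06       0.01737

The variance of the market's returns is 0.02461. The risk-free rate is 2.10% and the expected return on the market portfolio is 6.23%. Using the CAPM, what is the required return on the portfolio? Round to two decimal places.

6.14%

β_Paxton = 0.04480 / 0.02461 = 1.8204
β_Durant = 0.01380 / 0.02461 = 0.5607
β_Wren = 0.02263 / 0.02461 = 0.9195
β_Jessop = 0.01737 / 0.02461 = 0.7058
β_P = Σ w_i β_i = 0.22×1.8204 + 0.35×0.5607 + 0.37×0.9195 + 0.06×0.7058 = 0.9793
MRP = 6.23% − 2.10% = 4.13%
E(R_P) = R_f + β_P × MRP = 2.10% + 0.9793 × 4.13% = 6.14%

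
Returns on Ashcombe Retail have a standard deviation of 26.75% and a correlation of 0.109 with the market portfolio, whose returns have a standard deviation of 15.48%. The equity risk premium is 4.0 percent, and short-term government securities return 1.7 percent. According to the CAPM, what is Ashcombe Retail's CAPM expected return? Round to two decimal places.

β = ρ × σ_i / σ_m = 0.109 × 26.75% / 15.48% = 0.1884
E(R) = 1.7% + 0.1884 × 4.0% = 2.45%

2.45%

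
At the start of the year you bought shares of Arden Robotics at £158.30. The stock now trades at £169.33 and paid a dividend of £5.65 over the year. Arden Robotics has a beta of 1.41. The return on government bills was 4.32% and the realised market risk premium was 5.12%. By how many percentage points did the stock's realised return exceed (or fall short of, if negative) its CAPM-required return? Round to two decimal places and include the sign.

-1.00%

Realised HPR = (P1 + D1 − P0) / P0 = (169.33 + 5.65 − 158.30) / 158.30 = 16.68 / 158.30 = 10.5370%
CAPM required = R_f + β·MRP = 4.32% + 1.41 × 5.12% = 11.5392%
α = realised − required = 10.5370% − 11.5392% = -1.00%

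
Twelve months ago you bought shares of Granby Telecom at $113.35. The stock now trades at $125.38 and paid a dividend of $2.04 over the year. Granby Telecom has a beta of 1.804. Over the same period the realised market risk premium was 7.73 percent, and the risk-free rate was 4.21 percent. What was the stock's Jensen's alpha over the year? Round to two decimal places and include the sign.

Realised HPR = (P1 + D1 − P0) / P0 = (125.38 + 2.04 − 113.35) / 113.35 = 14.07 / 113.35 = 12.4129%
CAPM required = R_f + β·MRP = 4.21% + 1.804 × 7.73% = 18.15492%
α = realised − required = 12.4129% − 18.15492% = -5.74%

-5.74%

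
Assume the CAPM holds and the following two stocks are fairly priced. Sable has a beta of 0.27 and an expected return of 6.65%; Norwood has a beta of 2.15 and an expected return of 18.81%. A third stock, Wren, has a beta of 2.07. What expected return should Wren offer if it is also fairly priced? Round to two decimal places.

MRP (SML slope) = (18.81% − 6.65%) / (2.15 − 0.27) = 12.16% / 1.88 = 6.4681%
R_f (intercept) = 6.65% − 0.27 × 6.4681% = 4.9036%
E(R_Wren) = R_f + β × MRP = 4.9036% + 2.07 × 6.4681% = 18.29%

18.29%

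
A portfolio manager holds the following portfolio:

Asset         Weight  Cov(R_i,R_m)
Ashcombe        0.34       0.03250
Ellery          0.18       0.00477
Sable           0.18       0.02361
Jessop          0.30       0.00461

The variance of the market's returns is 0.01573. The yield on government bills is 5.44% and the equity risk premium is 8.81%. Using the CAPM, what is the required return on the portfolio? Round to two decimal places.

β_Ashcombe = 0.03250 / 0.01573 = 2.0661
β_Ellery = 0.00477 / 0.01573 = 0.3032
β_Sable = 0.02361 / 0.01573 = 1.5010
β_Jessop = 0.00461 / 0.01573 = 0.2931
β_P = Σ w_i β_i = 0.34×2.0661 + 0.18×0.3032 + 0.18×1.5010 + 0.30×0.2931 = 1.1152
E(R_P) = R_f + β_P × MRP = 5.44% + 1.1152 × 8.81% = 15.26%

15.26%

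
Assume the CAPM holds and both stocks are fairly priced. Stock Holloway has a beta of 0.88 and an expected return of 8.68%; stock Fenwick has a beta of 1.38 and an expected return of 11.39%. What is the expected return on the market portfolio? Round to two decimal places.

Both satisfy E(R) = R_f + β·MRP, so the slope of the SML is
MRP = (11.39% − 8.68%) / (1.38 − 0.88) = 2.71% / 0.50 = 5.4200%
R_f = E(R_Holloway) − β_Holloway·MRP = 8.68% − 0.88 × 5.4200% = 3.9104%
E(R_m) = R_f + MRP = 3.9104% + 5.4200% = 9.33%

9.33%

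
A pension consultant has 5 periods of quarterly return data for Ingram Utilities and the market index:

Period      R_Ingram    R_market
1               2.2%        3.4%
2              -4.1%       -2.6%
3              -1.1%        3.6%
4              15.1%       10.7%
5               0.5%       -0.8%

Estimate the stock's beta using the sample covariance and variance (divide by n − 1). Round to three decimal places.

1.320

Mean R_i = (2.2 − 4.1 − 1.1 + 15.1 + 0.5) / 5 = 2.5200%
Mean R_m = (3.4 − 2.6 + 3.6 + 10.7 − 0.8) / 5 = 2.8600%
Σ(R_i − R̄_i)(R_m − R̄_m) = 139.3140  ⇒  Cov = 139.3140 / 4 = 34.8285
Σ(R_m − R̄_m)² = 105.5120  ⇒  Var(R_m) = 105.5120 / 4 = 26.3780
β = Cov / Var(R_m) = 34.8285 / 26.3780 = 1.3204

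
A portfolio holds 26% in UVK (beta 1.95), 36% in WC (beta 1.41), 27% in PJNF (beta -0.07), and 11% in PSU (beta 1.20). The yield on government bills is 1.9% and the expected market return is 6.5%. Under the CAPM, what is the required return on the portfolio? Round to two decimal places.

7.09%

β_P = Σ w_i β_i = 0.26×1.95 + 0.36×1.41 + 0.27×-0.07 + 0.11×1.20 = 1.1277
MRP = 6.5% − 1.9% = 4.60%
E(R_P) = R_f + β_P × MRP = 1.9% + 1.1277 × 4.6% = 7.09%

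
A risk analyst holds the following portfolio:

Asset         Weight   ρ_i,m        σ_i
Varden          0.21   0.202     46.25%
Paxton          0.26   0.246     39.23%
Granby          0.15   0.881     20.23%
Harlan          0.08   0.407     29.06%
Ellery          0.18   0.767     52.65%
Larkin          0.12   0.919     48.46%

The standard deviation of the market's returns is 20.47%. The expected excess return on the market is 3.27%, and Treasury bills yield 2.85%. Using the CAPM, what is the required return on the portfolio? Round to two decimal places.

6.16%

β_Varden = 0.202 × 46.25% / 20.47% = 0.4564
β_Paxton = 0.246 × 39.23% / 20.47% = 0.4714
β_Granby = 0.881 × 20.23% / 20.47% = 0.8707
β_Harlan = 0.407 × 29.06% / 20.47% = 0.5778
β_Ellery = 0.767 × 52.65% / 20.47% = 1.9728
β_Larkin = 0.919 × 48.46% / 20.47% = 2.1756
β_P = Σ w_i β_i = 0.21×0.4564 + 0.26×0.4714 + 0.15×0.8707 + 0.08×0.5778 + 0.18×1.9728 + 0.12×2.1756 = 1.0114
E(R_P) = R_f + β_P × MRP = 2.85% + 1.0114 × 3.27% = 6.16%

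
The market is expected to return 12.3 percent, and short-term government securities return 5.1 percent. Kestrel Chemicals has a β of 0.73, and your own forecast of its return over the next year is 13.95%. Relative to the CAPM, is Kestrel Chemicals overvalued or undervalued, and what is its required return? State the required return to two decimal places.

MRP = 12.3% − 5.1% = 7.20%
Required return = R_f + β·MRP = 5.1% + 0.73 × 7.2% = 10.36%
Forecast 13.95% > required 10.36% → the stock plots above the SML → undervalued.

Undervalued; required return 10.36%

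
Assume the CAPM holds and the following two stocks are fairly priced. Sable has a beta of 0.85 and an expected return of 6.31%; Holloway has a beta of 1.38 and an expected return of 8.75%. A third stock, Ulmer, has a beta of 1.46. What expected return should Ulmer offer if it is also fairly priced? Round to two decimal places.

9.12%

MRP (SML slope) = (8.75% − 6.31%) / (1.38 − 0.85) = 2.44% / 0.53 = 4.6038%
R_f (intercept) = 6.31% − 0.85 × 4.6038% = 2.3968%
E(R_Ulmer) = R_f + β × MRP = 2.3968% + 1.46 × 4.6038% = 9.12%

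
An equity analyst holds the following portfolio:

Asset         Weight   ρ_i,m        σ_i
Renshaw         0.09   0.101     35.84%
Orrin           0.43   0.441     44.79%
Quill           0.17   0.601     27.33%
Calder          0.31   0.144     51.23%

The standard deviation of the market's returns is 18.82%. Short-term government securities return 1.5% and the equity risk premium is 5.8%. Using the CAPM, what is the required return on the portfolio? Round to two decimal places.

5.78%

β_Renshaw = 0.101 × 35.84% / 18.82% = 0.1923
β_Orrin = 0.441 × 44.79% / 18.82% = 1.0495
β_Quill = 0.601 × 27.33% / 18.82% = 0.8728
β_Calder = 0.144 × 51.23% / 18.82% = 0.3920
β_P = Σ w_i β_i = 0.09×0.1923 + 0.43×1.0495 + 0.17×0.8728 + 0.31×0.3920 = 0.7385
E(R_P) = R_f + β_P × MRP = 1.5% + 0.7385 × 5.8% = 5.78%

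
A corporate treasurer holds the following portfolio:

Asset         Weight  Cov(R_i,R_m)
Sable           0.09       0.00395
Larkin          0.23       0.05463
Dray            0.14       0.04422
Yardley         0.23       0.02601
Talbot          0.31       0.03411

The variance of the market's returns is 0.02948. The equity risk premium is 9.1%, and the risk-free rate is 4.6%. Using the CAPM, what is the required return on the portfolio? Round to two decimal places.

β_Sable = 0.00395 / 0.02948 = 0.1340
β_Larkin = 0.05463 / 0.02948 = 1.8531
β_Dray = 0.04422 / 0.02948 = 1.5000
β_Yardley = 0.02601 / 0.02948 = 0.8823
β_Talbot = 0.03411 / 0.02948 = 1.1571
β_P = Σ w_i β_i = 0.09×0.1340 + 0.23×1.8531 + 0.14×1.5000 + 0.23×0.8823 + 0.31×1.1571 = 1.2099
E(R_P) = R_f + β_P × MRP = 4.6% + 1.2099 × 9.1% = 15.61%

15.61%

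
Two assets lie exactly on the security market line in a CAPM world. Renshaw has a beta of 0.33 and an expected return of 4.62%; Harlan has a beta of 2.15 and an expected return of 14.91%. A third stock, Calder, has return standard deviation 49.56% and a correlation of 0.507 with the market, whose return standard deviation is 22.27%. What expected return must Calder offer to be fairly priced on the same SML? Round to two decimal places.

MRP = (14.91% − 4.62%) / (2.15 − 0.33) = 5.6538%
R_f = 4.62% − 0.33 × 5.6538% = 2.7542%
β_Calder = ρ·σ_i/σ_m = 0.507 × 49.56 / 22.27 = 1.1283
E(R_Calder) = R_f + β × MRP = 2.7542% + 1.1283 × 5.6538% = 9.13%

9.13%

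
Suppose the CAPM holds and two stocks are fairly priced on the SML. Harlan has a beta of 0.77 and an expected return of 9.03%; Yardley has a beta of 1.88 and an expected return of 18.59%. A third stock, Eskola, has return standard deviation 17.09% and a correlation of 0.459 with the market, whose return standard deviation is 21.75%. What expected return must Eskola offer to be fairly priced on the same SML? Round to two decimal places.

5.50%

MRP = (18.59% − 9.03%) / (1.88 − 0.77) = 8.6126%
R_f = 9.03% − 0.77 × 8.6126% = 2.3983%
β_Eskola = ρ·σ_i/σ_m = 0.459 × 17.09 / 21.75 = 0.3607
E(R_Eskola) = R_f + β × MRP = 2.3983% + 0.3607 × 8.6126% = 5.50%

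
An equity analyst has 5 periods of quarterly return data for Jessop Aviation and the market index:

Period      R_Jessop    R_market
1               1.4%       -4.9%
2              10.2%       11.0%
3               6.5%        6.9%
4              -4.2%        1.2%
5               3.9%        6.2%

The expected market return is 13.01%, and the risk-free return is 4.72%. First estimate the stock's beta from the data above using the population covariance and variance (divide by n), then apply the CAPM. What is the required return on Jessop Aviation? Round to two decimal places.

Mean R_i = (1.4 + 10.2 + 6.5 − 4.2 + 3.9) / 5 = 3.5600%
Mean R_m = (-4.9 + 11.0 + 6.9 + 1.2 + 6.2) / 5 = 4.0800%
Σ(R_i − R̄_i)(R_m − R̄_m) = 96.7060  ⇒  Cov = 96.7060 / 5 = 19.3412
Σ(R_m − R̄_m)² = 149.2680  ⇒  Var(R_m) = 149.2680 / 5 = 29.8536
β = Cov / Var(R_m) = 19.3412 / 29.8536 = 0.6479
MRP = 13.01% − 4.72% = 8.29%
E(R) = R_f + β × MRP = 4.72% + 0.6479 × 8.29% = 10.09%

10.09%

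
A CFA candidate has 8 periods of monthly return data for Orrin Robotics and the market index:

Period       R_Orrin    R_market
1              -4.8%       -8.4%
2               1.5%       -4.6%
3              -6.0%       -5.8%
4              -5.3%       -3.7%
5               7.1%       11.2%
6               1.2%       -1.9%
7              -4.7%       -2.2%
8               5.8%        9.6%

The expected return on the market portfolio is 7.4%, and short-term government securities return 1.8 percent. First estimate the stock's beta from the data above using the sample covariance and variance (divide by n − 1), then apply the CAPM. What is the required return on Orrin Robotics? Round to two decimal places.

5.33%

Mean R_i = (-4.8 + 1.5 − 6.0 − 5.3 + 7.1 + 1.2 − 4.7 + 5.8) / 8 = -0.6500%
Mean R_m = (-8.4 − 4.6 − 5.8 − 3.7 + 11.2 − 1.9 − 2.2 + 9.6) / 8 = -0.7250%
Σ(R_i − R̄_i)(R_m − R̄_m) = 227.3200  ⇒  Cov = 227.3200 / 7 = 32.4743
Σ(R_m − R̄_m)² = 360.8950  ⇒  Var(R_m) = 360.8950 / 7 = 51.5564
β = Cov / Var(R_m) = 32.4743 / 51.5564 = 0.6299
MRP = 7.4% − 1.8% = 5.60%
E(R) = R_f + β × MRP = 1.8% + 0.6299 × 5.6% = 5.33%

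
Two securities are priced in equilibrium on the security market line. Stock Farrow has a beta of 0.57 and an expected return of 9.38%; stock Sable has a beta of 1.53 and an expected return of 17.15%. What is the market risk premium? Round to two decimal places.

8.09%

Both satisfy E(R) = R_f + β·MRP, so the slope of the SML is
MRP = (17.15% − 9.38%) / (1.53 − 0.57) = 7.77% / 0.96 = 8.0938%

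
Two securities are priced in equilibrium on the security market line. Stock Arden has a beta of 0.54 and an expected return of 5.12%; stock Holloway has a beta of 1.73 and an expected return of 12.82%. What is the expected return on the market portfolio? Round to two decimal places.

8.10%

Both satisfy E(R) = R_f + β·MRP, so the slope of the SML is
MRP = (12.82% − 5.12%) / (1.73 − 0.54) = 7.70% / 1.19 = 6.4706%
R_f = E(R_Arden) − β_Arden·MRP = 5.12% − 0.54 × 6.4706% = 1.6259%
E(R_m) = R_f + MRP = 1.6259% + 6.4706% = 8.10%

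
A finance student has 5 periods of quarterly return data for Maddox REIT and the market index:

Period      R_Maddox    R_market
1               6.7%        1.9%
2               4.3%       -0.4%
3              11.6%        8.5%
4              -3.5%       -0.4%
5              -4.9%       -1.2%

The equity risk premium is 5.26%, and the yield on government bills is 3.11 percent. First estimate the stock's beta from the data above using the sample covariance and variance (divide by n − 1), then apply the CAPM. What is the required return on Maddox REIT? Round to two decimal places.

Mean R_i = (6.7 + 4.3 + 11.6 − 3.5 − 4.9) / 5 = 2.8400%
Mean R_m = (1.9 − 0.4 + 8.5 − 0.4 − 1.2) / 5 = 1.6800%
Σ(R_i − R̄_i)(R_m − R̄_m) = 93.0340  ⇒  Cov = 93.0340 / 4 = 23.2585
Σ(R_m − R̄_m)² = 63.5080  ⇒  Var(R_m) = 63.5080 / 4 = 15.8770
β = Cov / Var(R_m) = 23.2585 / 15.8770 = 1.4649
E(R) = R_f + β × MRP = 3.11% + 1.4649 × 5.26% = 10.82%

10.82%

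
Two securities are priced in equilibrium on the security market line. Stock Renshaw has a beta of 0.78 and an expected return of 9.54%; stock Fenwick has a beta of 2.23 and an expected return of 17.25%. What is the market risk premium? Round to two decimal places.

5.32%

Both satisfy E(R) = R_f + β·MRP, so the slope of the SML is
MRP = (17.25% − 9.54%) / (2.23 − 0.78) = 7.71% / 1.45 = 5.3172%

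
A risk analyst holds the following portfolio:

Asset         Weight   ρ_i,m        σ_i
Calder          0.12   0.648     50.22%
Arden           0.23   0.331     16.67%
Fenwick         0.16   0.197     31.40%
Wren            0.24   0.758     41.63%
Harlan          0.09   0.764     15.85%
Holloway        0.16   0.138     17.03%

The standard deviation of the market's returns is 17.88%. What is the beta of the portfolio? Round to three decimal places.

β_Calder = 0.648 × 50.22% / 17.88% = 1.8201
β_Arden = 0.331 × 16.67% / 17.88% = 0.3086
β_Fenwick = 0.197 × 31.40% / 17.88% = 0.3460
β_Wren = 0.758 × 41.63% / 17.88% = 1.7649
β_Harlan = 0.764 × 15.85% / 17.88% = 0.6773
β_Holloway = 0.138 × 17.03% / 17.88% = 0.1314
β_P = Σ w_i β_i = 0.12×1.8201 + 0.23×0.3086 + 0.16×0.3460 + 0.24×1.7649 + 0.09×0.6773 + 0.16×0.1314 = 0.8503

0.850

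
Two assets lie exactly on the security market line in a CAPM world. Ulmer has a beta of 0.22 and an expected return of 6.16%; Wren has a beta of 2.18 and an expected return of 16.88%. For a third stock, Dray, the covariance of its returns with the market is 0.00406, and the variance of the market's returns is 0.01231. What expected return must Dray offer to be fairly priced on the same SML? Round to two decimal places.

MRP = (16.88% − 6.16%) / (2.18 − 0.22) = 5.4694%
R_f = 6.16% − 0.22 × 5.4694% = 4.9567%
β_Dray = Cov / Var(R_m) = 0.00406 / 0.01231 = 0.3298
E(R_Dray) = R_f + β × MRP = 4.9567% + 0.3298 × 5.4694% = 6.76%

6.76%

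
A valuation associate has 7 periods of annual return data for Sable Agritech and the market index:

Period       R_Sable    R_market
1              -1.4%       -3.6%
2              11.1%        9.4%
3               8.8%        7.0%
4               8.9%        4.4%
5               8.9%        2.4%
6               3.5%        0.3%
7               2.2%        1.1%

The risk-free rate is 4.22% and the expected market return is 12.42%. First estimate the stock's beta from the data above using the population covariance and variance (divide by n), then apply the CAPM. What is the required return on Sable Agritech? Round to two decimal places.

Mean R_i = (-1.4 + 11.1 + 8.8 + 8.9 + 8.9 + 3.5 + 2.2) / 7 = 6.0000%
Mean R_m = (-3.6 + 9.4 + 7.0 + 4.4 + 2.4 + 0.3 + 1.1) / 7 = 3.0000%
Σ(R_i − R̄_i)(R_m − R̄_m) = 108.9700  ⇒  Cov = 108.9700 / 7 = 15.5671
Σ(R_m − R̄_m)² = 113.7400  ⇒  Var(R_m) = 113.7400 / 7 = 16.2486
β = Cov / Var(R_m) = 15.5671 / 16.2486 = 0.9581
MRP = 12.42% − 4.22% = 8.20%
E(R) = R_f + β × MRP = 4.22% + 0.9581 × 8.20% = 12.08%

12.08%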